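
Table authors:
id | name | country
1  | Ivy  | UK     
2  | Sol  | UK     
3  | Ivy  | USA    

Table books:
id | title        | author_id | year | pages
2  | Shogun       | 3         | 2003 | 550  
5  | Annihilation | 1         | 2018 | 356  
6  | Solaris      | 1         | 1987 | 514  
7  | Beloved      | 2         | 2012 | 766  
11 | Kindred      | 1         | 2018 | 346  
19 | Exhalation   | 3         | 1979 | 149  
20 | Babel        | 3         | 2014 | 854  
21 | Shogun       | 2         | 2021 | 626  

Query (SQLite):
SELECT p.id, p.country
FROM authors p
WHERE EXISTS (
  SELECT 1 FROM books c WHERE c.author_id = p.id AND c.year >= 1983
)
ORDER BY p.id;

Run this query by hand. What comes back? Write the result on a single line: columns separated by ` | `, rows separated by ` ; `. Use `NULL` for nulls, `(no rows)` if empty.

1 | UK ; 2 | UK ; 3 | USA

For each authors row, check whether any books with matching author_id has year >= 1983.
Keep rows where that is true.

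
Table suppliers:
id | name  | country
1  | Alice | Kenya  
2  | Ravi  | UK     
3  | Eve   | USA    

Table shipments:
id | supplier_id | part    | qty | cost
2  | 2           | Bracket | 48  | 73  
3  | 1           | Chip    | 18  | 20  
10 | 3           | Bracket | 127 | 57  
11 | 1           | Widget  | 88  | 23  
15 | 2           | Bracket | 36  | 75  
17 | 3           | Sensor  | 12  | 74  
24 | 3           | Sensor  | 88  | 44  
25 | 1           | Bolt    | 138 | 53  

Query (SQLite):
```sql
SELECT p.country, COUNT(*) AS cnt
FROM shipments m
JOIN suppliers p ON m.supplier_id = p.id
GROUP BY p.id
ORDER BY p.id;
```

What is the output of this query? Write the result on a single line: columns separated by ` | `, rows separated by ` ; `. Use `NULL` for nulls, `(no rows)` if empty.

Kenya | 3 ; UK | 2 ; USA | 3

Join each shipments row to its suppliers via supplier_id.
Group joined rows by suppliers.id; compute COUNT(*) per group.
  1: ids {3, 11, 25} → COUNT(*)=3
  2: ids {2, 15} → COUNT(*)=2
  3: ids {10, 17, 24} → COUNT(*)=3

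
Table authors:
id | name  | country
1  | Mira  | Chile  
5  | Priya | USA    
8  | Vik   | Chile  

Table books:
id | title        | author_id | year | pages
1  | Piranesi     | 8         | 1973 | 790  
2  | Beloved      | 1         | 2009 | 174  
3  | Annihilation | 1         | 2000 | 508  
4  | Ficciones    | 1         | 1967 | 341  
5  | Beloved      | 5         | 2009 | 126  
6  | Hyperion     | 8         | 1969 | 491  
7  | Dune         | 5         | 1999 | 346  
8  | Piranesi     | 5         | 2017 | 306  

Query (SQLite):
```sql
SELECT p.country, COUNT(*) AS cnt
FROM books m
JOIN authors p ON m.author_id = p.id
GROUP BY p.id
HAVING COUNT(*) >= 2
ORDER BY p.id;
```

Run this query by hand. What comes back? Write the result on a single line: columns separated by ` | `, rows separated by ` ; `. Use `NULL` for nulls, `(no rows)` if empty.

Join each books row to its authors via author_id.
Group joined rows by authors.id; compute COUNT(*) per group.
HAVING: keep groups with count ≥ 2.
  1: ids {2, 3, 4} → COUNT(*)=3
  5: ids {5, 7, 8} → COUNT(*)=3
  8: ids {1, 6} → COUNT(*)=2

Chile | 3 ; USA | 3 ; Chile | 2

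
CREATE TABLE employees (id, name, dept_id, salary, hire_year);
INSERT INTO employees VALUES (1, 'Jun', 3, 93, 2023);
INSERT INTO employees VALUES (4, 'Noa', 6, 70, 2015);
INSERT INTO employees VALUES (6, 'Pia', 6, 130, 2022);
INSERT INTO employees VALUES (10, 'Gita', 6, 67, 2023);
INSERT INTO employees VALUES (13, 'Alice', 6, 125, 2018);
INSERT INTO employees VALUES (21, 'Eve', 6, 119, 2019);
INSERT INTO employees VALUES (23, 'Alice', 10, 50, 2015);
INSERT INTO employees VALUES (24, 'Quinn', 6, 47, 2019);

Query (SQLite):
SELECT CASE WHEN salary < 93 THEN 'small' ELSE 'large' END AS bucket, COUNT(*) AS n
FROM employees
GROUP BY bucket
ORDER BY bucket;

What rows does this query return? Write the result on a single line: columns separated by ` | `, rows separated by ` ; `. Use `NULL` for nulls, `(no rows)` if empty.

large | 4 ; small | 4

Bucket rows by salary < 93 → 'small' else 'large'; count each bucket.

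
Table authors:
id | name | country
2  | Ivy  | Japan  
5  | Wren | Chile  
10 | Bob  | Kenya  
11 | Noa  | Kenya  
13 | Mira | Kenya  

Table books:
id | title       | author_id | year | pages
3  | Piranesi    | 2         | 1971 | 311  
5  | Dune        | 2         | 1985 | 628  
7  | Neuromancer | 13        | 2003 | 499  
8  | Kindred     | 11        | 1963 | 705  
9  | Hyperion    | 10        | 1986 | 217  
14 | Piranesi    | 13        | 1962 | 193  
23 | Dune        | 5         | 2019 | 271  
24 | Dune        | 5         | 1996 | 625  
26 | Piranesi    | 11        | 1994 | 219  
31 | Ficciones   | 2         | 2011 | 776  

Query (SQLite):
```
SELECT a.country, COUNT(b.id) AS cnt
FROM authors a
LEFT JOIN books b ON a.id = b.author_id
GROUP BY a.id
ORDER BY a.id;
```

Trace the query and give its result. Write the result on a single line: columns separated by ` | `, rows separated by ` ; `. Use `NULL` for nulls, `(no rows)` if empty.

Japan | 3 ; Chile | 2 ; Kenya | 1 ; Kenya | 2 ; Kenya | 2

LEFT JOIN keeps every authors row; unmatched ones get NULL for books columns.
Group by authors.id and compute COUNT(b.id). COUNT(col) of an all-NULL group is 0.
  2: ids {3, 5, 31} → COUNT(b.id)=3
  5: ids {23, 24} → COUNT(b.id)=2
  10: ids {9} → COUNT(b.id)=1
  11: ids {8, 26} → COUNT(b.id)=2
  13: ids {7, 14} → COUNT(b.id)=2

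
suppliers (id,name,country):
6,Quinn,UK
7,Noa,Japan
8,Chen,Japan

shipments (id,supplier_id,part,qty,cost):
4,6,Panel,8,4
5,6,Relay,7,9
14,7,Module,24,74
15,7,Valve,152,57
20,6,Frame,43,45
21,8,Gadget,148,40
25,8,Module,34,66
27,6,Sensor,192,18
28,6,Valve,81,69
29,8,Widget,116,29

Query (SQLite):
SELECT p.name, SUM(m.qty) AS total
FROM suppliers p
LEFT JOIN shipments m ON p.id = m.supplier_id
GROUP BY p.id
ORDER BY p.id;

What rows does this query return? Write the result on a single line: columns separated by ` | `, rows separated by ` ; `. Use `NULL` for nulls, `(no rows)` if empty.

Quinn | 331 ; Noa | 176 ; Chen | 298

LEFT JOIN keeps every suppliers row; unmatched ones get NULL for shipments columns.
Group by suppliers.id and compute SUM(m.qty). SUM over an all-NULL group is NULL.
  6: ids {4, 5, 20, 27, 28} → SUM(m.qty)=331
  7: ids {14, 15} → SUM(m.qty)=176
  8: ids {21, 25, 29} → SUM(m.qty)=298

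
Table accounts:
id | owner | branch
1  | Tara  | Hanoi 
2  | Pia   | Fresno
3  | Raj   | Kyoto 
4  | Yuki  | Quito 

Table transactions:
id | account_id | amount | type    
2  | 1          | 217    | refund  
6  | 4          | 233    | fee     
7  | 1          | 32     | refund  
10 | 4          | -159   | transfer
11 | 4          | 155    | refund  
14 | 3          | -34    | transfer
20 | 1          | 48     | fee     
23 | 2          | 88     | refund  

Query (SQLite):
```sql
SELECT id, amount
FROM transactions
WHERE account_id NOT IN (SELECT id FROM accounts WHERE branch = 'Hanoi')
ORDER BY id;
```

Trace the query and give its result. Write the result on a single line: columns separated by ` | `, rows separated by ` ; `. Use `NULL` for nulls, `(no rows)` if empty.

6 | 233 ; 10 | -159 ; 11 | 155 ; 14 | -34 ; 23 | 88

Inner query: accounts.id where branch = 'Hanoi'.
Outer: keep transactions rows whose account_id is not in that set.
Inner query → {1}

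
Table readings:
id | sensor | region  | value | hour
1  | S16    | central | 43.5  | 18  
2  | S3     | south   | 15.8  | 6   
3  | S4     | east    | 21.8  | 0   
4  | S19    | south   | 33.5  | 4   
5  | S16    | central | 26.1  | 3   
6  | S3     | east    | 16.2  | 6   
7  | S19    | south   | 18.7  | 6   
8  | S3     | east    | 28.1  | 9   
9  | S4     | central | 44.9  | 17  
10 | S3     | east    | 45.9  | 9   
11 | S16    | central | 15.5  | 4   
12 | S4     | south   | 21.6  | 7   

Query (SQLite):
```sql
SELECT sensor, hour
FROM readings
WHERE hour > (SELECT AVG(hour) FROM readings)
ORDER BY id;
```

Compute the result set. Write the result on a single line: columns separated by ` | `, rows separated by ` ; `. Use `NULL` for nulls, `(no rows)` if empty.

S16 | 18 ; S3 | 9 ; S4 | 17 ; S3 | 9

Scalar subquery: AVG(hour) over all readings rows = 7.416667 (≈; comparison uses full precision).
Keep rows where hour > that value.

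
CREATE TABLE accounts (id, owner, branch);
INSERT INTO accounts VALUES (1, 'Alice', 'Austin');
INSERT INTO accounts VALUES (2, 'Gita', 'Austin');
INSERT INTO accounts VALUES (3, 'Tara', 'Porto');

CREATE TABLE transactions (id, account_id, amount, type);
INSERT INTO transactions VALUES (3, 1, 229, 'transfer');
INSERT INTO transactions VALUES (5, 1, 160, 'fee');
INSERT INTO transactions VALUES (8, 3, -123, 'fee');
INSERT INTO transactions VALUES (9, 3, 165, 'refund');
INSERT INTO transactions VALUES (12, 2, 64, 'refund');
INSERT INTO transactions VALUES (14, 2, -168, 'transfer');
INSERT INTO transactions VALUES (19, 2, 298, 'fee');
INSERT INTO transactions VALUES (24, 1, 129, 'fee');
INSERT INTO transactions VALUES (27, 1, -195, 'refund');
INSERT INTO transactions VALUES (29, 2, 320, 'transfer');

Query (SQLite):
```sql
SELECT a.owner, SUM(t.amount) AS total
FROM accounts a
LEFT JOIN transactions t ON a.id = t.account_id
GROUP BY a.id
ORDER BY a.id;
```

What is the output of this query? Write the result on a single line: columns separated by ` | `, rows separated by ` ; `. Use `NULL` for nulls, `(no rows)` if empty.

Alice | 323 ; Gita | 514 ; Tara | 42

LEFT JOIN keeps every accounts row; unmatched ones get NULL for transactions columns.
Group by accounts.id and compute SUM(t.amount). SUM over an all-NULL group is NULL.
  1: ids {3, 5, 24, 27} → SUM(t.amount)=323
  2: ids {12, 14, 19, 29} → SUM(t.amount)=514
  3: ids {8, 9} → SUM(t.amount)=42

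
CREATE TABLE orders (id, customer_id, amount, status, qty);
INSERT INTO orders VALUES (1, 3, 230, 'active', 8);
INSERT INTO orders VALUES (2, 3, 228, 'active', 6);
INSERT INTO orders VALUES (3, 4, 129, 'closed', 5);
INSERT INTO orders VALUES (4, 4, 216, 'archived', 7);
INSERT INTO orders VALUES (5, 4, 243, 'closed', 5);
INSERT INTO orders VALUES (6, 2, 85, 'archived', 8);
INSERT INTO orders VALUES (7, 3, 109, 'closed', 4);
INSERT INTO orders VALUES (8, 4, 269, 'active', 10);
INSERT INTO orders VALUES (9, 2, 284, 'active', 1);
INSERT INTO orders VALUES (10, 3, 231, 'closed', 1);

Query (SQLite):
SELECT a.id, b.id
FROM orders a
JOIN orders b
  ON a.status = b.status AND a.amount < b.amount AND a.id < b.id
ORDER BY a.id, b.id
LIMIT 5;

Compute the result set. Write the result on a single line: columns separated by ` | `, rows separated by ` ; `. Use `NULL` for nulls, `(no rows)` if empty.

1 | 8 ; 1 | 9 ; 2 | 8 ; 2 | 9 ; 3 | 5

Pairs (a,b) with same status, a.amount < b.amount, a.id < b.id.
status groups: active:{1,2,8,9} archived:{4,6} closed:{3,5,7,10}
Ordered by (a.id, b.id); first 5.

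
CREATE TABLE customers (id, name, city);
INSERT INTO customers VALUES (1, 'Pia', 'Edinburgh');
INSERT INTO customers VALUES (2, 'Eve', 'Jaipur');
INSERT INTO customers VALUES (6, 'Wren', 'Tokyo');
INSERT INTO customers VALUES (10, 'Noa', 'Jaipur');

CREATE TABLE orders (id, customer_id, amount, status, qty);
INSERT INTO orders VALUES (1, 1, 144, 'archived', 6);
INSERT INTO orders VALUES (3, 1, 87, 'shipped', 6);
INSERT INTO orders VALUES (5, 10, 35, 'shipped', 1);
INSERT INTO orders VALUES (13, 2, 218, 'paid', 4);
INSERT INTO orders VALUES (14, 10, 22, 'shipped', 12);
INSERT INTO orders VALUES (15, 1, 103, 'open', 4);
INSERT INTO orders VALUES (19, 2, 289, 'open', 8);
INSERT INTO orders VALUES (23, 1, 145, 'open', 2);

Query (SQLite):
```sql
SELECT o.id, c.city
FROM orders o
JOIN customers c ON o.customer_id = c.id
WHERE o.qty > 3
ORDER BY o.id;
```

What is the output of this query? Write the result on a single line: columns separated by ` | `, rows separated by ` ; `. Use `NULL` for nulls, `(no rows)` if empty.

1 | Edinburgh ; 3 | Edinburgh ; 13 | Jaipur ; 14 | Jaipur ; 15 | Edinburgh ; 19 | Jaipur

Each orders row matches the customers row where customer_id = customers.id.
Then keep rows with o.qty > 3.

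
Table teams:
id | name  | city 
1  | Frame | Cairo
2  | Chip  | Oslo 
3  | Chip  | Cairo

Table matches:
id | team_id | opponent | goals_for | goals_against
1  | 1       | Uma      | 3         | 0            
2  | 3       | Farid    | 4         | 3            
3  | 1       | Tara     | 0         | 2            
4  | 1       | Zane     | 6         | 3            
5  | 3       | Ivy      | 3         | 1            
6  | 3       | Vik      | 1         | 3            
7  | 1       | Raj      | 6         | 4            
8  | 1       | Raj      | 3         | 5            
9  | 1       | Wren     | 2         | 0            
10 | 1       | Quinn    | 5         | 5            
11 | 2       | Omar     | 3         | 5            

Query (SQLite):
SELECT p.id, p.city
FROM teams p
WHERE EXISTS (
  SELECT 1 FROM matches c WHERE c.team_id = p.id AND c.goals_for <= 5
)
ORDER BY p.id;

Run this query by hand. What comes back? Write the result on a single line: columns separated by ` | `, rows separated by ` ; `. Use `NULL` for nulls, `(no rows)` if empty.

1 | Cairo ; 2 | Oslo ; 3 | Cairo

For each teams row, check whether any matches with matching team_id has goals_for <= 5.
Keep rows where that is true.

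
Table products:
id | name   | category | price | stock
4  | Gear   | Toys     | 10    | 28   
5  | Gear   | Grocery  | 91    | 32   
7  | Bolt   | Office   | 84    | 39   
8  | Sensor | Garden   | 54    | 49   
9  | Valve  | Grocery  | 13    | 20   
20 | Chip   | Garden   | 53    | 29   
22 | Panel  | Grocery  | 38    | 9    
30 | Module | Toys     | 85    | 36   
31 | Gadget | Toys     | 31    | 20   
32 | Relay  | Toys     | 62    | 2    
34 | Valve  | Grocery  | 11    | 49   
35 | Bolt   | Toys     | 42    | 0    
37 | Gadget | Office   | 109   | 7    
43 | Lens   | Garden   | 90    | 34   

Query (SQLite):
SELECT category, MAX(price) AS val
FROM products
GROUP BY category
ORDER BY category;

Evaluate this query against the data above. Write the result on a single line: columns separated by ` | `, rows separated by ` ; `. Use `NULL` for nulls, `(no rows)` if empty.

Garden | 90 ; Grocery | 91 ; Office | 109 ; Toys | 85

Partition products by category; compute MAX(price) within each group.
  Garden: ids {8, 20, 43} → MAX(price)=90
  Grocery: ids {5, 9, 22, 34} → MAX(price)=91
  Office: ids {7, 37} → MAX(price)=109
  Toys: ids {4, 30, 31, 32, 35} → MAX(price)=85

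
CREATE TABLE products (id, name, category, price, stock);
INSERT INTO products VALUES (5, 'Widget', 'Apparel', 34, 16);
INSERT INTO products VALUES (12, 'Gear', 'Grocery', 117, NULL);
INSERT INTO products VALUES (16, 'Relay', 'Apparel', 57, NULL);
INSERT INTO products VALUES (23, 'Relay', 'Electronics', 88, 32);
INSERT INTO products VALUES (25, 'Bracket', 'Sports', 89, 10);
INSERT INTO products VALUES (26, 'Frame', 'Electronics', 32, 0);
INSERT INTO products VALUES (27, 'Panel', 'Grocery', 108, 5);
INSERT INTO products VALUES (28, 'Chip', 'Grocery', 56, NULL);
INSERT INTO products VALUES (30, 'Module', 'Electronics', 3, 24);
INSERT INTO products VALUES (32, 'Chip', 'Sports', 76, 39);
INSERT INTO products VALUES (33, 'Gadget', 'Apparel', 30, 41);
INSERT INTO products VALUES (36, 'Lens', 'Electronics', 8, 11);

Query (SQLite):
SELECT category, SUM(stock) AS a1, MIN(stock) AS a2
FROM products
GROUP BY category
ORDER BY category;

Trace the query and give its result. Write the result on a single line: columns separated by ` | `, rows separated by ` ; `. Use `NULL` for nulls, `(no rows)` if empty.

Group products by category.
Per group compute: SUM(stock), MIN(stock).
  Apparel: ids {5, 16, 33} → SUM(stock)=57, MIN(stock)=16
  Electronics: ids {23, 26, 30, 36} → SUM(stock)=67, MIN(stock)=0
  Grocery: ids {12, 27, 28} → SUM(stock)=5, MIN(stock)=5
  Sports: ids {25, 32} → SUM(stock)=49, MIN(stock)=10

Apparel | 57 | 16 ; Electronics | 67 | 0 ; Grocery | 5 | 5 ; Sports | 49 | 10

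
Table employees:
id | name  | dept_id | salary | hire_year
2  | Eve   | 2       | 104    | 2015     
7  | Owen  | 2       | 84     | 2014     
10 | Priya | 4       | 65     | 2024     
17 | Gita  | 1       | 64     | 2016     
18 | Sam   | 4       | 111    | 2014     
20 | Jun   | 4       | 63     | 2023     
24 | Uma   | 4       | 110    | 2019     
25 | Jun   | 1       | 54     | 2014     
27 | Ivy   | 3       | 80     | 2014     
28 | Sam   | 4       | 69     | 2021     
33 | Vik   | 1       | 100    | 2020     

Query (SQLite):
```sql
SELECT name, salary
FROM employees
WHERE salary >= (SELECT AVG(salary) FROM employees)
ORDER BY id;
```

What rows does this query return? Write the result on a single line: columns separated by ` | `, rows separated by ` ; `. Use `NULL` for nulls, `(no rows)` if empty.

Eve | 104 ; Owen | 84 ; Sam | 111 ; Uma | 110 ; Vik | 100

Scalar subquery: AVG(salary) over all employees rows = 82.181818 (≈; comparison uses full precision).
Keep rows where salary >= that value.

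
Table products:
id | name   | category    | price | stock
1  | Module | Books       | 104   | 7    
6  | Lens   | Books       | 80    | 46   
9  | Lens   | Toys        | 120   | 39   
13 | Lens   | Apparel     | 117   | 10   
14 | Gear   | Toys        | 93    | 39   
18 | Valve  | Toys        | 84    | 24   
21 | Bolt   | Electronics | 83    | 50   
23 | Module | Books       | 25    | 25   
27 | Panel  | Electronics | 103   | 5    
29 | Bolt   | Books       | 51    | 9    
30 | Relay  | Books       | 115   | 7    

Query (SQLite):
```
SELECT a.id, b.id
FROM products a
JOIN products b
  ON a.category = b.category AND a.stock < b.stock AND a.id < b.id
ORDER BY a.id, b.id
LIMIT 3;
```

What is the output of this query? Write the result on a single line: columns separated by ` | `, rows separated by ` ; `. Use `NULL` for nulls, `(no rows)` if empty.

1 | 6 ; 1 | 23 ; 1 | 29

Pairs (a,b) with same category, a.stock < b.stock, a.id < b.id.
category groups: Apparel:{13} Books:{1,6,23,29,30} Electronics:{21,27} Toys:{9,14,18}
Ordered by (a.id, b.id); first 3.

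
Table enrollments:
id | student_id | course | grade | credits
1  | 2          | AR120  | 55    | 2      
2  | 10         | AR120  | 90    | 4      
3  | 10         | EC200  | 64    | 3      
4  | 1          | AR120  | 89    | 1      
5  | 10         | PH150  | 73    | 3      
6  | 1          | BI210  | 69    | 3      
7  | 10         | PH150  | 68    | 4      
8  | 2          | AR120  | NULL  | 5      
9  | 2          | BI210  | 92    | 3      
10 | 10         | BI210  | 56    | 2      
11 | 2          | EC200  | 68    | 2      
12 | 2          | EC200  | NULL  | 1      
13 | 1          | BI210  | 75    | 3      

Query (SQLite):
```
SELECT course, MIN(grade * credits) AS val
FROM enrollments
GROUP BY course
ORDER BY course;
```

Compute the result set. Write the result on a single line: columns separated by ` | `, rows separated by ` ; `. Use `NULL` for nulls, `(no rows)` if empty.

AR120 | 89 ; BI210 | 112 ; EC200 | 136 ; PH150 | 219

For each row compute grade * credits.
Group by course; take MIN of the expression per group.
  AR120: ids {1, 2, 4, 8} → MIN(grade * credits)=89
  BI210: ids {6, 9, 10, 13} → MIN(grade * credits)=112
  EC200: ids {3, 11, 12} → MIN(grade * credits)=136
  PH150: ids {5, 7} → MIN(grade * credits)=219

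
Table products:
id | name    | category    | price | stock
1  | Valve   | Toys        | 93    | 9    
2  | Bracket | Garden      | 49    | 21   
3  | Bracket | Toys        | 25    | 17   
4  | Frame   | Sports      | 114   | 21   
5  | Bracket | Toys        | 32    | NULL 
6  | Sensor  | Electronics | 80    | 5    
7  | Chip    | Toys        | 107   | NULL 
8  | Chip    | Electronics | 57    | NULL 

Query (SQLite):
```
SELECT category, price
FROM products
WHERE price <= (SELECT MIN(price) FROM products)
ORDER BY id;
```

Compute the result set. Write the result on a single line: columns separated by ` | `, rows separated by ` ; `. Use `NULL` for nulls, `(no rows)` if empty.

Toys | 25

Scalar subquery: MIN(price) over all products rows = 25.
Keep rows where price <= that value.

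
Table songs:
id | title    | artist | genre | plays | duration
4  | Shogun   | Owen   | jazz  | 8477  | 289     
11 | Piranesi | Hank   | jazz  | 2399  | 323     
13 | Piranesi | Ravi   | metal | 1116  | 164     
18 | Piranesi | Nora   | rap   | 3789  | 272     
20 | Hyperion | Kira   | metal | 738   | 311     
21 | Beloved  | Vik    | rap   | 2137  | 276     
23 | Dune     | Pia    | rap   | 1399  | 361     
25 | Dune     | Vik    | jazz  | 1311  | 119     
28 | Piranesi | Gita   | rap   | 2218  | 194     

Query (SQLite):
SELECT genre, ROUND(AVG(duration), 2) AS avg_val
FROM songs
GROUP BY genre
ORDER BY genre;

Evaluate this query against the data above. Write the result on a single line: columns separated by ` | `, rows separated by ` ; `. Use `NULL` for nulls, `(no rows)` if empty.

Partition songs by genre; compute ROUND(AVG(duration), 2) within each group.
  jazz: ids {4, 11, 25} → ROUND(AVG(duration), 2)=243.67
  metal: ids {13, 20} → ROUND(AVG(duration), 2)=237.5
  rap: ids {18, 21, 23, 28} → ROUND(AVG(duration), 2)=275.75

jazz | 243.67 ; metal | 237.5 ; rap | 275.75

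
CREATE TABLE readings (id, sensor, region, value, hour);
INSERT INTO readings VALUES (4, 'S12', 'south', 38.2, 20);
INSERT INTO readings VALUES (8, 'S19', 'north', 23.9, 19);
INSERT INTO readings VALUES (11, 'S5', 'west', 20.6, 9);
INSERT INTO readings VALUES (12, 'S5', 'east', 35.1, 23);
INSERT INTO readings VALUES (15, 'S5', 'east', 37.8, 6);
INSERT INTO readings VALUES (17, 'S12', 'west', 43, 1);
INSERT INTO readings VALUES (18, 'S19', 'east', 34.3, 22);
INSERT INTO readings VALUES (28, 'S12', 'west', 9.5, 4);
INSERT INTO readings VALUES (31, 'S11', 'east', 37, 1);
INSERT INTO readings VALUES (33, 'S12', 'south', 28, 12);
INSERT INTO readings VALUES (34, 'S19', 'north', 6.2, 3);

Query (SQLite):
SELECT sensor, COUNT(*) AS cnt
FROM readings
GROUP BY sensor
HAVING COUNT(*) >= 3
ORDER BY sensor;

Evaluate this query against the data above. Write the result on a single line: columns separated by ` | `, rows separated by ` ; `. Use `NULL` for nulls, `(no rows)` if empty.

Partition readings by sensor; compute COUNT(*) within each group.
HAVING: keep groups with count ≥ 3.
  S11: ids {31} → COUNT(*)=1
  S12: ids {4, 17, 28, 33} → COUNT(*)=4
  S19: ids {8, 18, 34} → COUNT(*)=3
  S5: ids {11, 12, 15} → COUNT(*)=3

S12 | 4 ; S19 | 3 ; S5 | 3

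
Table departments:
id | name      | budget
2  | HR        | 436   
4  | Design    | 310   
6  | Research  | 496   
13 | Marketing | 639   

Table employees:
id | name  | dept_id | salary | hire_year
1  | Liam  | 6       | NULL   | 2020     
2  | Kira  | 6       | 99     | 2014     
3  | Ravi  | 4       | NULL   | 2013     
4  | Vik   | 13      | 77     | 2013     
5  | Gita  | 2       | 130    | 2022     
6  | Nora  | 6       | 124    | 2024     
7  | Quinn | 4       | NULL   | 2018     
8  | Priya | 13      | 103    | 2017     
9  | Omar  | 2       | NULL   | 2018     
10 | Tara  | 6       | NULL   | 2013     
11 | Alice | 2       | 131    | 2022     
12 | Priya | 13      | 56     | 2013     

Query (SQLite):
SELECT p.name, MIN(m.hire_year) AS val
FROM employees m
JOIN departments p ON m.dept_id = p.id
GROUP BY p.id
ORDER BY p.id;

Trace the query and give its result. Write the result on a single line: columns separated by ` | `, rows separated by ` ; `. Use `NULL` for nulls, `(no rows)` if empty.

Join each employees row to its departments via dept_id.
Group joined rows by departments.id; compute MIN(m.hire_year) per group.
  2: ids {5, 9, 11} → MIN(m.hire_year)=2018
  4: ids {3, 7} → MIN(m.hire_year)=2013
  6: ids {1, 2, 6, 10} → MIN(m.hire_year)=2013
  13: ids {4, 8, 12} → MIN(m.hire_year)=2013

HR | 2018 ; Design | 2013 ; Research | 2013 ; Marketing | 2013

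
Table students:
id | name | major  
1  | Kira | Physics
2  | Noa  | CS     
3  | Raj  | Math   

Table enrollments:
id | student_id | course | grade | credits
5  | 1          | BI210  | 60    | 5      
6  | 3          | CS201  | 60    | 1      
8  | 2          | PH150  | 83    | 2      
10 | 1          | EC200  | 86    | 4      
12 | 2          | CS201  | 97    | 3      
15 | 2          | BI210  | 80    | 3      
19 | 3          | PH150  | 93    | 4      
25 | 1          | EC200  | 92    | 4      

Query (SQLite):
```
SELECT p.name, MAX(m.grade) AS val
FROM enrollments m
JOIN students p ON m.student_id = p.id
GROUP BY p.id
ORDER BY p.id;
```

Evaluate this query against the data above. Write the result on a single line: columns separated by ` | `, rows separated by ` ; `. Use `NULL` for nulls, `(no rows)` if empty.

Kira | 92 ; Noa | 97 ; Raj | 93

Join each enrollments row to its students via student_id.
Group joined rows by students.id; compute MAX(m.grade) per group.
  1: ids {5, 10, 25} → MAX(m.grade)=92
  2: ids {8, 12, 15} → MAX(m.grade)=97
  3: ids {6, 19} → MAX(m.grade)=93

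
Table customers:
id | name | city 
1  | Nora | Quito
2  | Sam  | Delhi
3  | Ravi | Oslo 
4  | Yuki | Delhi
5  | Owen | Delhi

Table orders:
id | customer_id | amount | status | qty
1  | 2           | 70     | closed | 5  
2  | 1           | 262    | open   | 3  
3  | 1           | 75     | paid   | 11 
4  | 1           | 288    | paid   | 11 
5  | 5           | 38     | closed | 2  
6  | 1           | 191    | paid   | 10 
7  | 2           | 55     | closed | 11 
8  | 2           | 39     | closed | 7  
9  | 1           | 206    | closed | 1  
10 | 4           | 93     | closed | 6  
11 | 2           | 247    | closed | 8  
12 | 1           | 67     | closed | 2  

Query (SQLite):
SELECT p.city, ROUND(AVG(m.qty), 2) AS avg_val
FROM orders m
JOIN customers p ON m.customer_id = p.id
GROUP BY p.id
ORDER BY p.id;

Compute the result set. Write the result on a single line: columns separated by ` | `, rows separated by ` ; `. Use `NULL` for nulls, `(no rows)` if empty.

Quito | 6.33 ; Delhi | 7.75 ; Delhi | 6 ; Delhi | 2

Join each orders row to its customers via customer_id.
Group joined rows by customers.id; compute ROUND(AVG(m.qty), 2) per group.
  1: ids {2, 3, 4, 6, 9, 12} → ROUND(AVG(m.qty), 2)=6.33
  2: ids {1, 7, 8, 11} → ROUND(AVG(m.qty), 2)=7.75
  4: ids {10} → ROUND(AVG(m.qty), 2)=6
  5: ids {5} → ROUND(AVG(m.qty), 2)=2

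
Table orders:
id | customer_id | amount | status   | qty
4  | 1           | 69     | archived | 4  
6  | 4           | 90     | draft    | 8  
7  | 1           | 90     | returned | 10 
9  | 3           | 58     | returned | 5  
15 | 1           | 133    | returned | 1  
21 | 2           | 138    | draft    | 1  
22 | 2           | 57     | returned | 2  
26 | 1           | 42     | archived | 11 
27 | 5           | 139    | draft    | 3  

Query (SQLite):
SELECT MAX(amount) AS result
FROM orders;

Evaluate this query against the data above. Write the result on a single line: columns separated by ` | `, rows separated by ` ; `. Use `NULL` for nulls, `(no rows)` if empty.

All amount values: [69, 90, 90, 58, 133, 138, 57, 42, 139].
MAX of non-NULL values = 139.

139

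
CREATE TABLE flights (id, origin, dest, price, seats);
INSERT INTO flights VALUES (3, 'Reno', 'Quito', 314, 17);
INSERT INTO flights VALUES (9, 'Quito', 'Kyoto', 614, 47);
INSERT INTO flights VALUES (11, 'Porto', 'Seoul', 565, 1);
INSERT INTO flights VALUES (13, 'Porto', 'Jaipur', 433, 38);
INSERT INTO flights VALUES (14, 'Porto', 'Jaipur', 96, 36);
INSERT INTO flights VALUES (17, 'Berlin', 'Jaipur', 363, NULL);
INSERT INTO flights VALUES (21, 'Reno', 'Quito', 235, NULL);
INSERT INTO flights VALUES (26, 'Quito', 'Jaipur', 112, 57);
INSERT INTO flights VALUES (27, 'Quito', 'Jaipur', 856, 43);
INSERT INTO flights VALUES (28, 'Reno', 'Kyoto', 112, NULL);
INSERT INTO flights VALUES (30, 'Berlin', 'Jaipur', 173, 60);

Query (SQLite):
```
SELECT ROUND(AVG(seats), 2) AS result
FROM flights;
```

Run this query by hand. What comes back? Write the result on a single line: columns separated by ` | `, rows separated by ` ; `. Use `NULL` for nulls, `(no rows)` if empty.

All seats values: [17, 47, 1, 38, 36, NULL, NULL, 57, 43, NULL, 60].
AVG = 299 / 8 (rounded to 2 dp).

37.38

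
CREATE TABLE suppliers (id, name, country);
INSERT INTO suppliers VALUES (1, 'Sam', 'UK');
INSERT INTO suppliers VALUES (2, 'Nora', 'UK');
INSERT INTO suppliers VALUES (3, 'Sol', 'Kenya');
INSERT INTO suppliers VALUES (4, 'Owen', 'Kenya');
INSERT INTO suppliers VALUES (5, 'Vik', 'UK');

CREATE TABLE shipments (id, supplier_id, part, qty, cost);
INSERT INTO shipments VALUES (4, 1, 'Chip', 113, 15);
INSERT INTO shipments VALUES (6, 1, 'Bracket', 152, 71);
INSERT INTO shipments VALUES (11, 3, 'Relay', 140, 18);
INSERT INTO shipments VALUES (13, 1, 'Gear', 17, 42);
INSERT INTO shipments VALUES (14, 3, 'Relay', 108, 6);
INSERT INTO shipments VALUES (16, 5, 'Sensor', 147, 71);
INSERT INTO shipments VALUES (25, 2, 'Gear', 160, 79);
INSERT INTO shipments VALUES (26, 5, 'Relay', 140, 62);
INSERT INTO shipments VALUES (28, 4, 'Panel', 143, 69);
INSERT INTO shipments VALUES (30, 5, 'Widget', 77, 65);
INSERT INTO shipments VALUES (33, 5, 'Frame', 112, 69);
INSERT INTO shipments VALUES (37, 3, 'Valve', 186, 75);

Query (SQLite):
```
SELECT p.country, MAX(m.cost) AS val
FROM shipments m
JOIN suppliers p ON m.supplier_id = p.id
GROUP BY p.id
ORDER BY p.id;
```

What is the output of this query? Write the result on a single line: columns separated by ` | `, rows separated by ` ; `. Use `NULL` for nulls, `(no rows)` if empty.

UK | 71 ; UK | 79 ; Kenya | 75 ; Kenya | 69 ; UK | 71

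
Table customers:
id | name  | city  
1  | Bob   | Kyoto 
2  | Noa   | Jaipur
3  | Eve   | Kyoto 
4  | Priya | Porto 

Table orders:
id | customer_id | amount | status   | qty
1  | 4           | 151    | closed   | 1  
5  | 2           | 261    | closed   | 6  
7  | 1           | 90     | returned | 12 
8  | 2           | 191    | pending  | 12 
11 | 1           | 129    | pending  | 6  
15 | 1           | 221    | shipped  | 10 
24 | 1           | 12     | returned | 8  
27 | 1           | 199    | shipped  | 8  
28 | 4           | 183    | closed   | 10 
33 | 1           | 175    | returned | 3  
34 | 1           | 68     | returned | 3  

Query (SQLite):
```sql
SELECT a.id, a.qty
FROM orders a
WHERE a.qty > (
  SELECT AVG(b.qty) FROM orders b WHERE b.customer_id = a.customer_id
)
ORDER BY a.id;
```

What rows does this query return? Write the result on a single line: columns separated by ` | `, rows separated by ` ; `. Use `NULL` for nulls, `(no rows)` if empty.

For each orders row a, compute AVG(qty) over rows sharing a.customer_id.
Keep row a if a.qty > that per-group AVG.
  customer_id=1: AVG(qty) = 7.142857
  customer_id=2: AVG(qty) = 9.0
  customer_id=4: AVG(qty) = 5.5

7 | 12 ; 8 | 12 ; 15 | 10 ; 24 | 8 ; 27 | 8 ; 28 | 10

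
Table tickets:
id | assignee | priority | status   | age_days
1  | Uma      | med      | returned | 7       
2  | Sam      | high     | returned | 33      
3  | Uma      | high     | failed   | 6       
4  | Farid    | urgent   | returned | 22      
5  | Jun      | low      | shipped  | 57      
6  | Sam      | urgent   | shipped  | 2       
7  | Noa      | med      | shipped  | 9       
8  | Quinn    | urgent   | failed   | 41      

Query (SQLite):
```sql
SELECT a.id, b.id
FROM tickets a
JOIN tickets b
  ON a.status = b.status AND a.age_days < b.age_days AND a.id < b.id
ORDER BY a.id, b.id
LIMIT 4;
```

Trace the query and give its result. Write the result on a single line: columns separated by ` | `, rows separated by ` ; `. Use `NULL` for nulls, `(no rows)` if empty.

Pairs (a,b) with same status, a.age_days < b.age_days, a.id < b.id.
status groups: failed:{3,8} returned:{1,2,4} shipped:{5,6,7}
Ordered by (a.id, b.id); first 4.

1 | 2 ; 1 | 4 ; 3 | 8 ; 6 | 7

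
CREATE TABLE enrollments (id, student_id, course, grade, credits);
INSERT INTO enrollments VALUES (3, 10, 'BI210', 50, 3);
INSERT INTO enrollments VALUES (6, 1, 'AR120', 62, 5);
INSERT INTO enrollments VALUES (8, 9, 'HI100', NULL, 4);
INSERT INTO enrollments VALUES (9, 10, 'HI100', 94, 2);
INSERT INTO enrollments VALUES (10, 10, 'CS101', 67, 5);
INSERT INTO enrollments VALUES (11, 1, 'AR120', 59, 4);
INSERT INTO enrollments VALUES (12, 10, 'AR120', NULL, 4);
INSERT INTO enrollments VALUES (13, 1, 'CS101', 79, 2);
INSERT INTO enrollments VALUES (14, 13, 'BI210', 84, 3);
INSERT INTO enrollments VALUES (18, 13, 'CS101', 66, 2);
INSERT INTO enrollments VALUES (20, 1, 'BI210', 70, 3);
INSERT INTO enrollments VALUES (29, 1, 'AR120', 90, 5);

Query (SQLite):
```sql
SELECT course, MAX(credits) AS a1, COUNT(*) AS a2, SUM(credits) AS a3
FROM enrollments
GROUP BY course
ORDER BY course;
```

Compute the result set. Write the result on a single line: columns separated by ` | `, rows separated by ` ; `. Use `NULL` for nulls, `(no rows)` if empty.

Group enrollments by course.
Per group compute: MAX(credits), COUNT(*), SUM(credits).
  AR120: ids {6, 11, 12, 29} → MAX(credits)=5, COUNT(*)=4, SUM(credits)=18
  BI210: ids {3, 14, 20} → MAX(credits)=3, COUNT(*)=3, SUM(credits)=9
  CS101: ids {10, 13, 18} → MAX(credits)=5, COUNT(*)=3, SUM(credits)=9
  HI100: ids {8, 9} → MAX(credits)=4, COUNT(*)=2, SUM(credits)=6

AR120 | 5 | 4 | 18 ; BI210 | 3 | 3 | 9 ; CS101 | 5 | 3 | 9 ; HI100 | 4 | 2 | 6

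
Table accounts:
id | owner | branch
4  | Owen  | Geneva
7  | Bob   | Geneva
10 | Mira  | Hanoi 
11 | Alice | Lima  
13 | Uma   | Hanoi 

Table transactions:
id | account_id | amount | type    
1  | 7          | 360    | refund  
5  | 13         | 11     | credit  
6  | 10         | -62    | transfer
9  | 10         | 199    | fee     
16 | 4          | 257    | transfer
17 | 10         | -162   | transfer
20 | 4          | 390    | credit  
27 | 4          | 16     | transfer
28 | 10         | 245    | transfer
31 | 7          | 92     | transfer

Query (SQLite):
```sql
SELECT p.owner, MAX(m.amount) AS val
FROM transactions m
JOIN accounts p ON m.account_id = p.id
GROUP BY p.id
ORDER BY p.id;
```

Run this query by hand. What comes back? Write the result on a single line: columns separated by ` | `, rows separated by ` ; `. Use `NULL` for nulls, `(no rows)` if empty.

Join each transactions row to its accounts via account_id.
Group joined rows by accounts.id; compute MAX(m.amount) per group.
  4: ids {16, 20, 27} → MAX(m.amount)=390
  7: ids {1, 31} → MAX(m.amount)=360
  10: ids {6, 9, 17, 28} → MAX(m.amount)=245
  13: ids {5} → MAX(m.amount)=11

Owen | 390 ; Bob | 360 ; Mira | 245 ; Uma | 11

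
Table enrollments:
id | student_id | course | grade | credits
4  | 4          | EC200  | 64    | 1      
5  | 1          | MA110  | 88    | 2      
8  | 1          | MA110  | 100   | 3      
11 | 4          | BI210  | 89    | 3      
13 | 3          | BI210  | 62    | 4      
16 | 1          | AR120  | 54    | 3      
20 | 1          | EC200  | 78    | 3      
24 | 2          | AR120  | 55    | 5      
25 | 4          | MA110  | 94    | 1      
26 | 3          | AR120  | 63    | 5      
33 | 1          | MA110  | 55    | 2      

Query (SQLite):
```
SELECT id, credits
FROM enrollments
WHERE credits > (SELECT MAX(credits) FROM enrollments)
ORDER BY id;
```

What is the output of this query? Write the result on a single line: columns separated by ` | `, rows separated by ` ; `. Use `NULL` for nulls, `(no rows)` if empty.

Scalar subquery: MAX(credits) over all enrollments rows = 5.
Keep rows where credits > that value.

(no rows)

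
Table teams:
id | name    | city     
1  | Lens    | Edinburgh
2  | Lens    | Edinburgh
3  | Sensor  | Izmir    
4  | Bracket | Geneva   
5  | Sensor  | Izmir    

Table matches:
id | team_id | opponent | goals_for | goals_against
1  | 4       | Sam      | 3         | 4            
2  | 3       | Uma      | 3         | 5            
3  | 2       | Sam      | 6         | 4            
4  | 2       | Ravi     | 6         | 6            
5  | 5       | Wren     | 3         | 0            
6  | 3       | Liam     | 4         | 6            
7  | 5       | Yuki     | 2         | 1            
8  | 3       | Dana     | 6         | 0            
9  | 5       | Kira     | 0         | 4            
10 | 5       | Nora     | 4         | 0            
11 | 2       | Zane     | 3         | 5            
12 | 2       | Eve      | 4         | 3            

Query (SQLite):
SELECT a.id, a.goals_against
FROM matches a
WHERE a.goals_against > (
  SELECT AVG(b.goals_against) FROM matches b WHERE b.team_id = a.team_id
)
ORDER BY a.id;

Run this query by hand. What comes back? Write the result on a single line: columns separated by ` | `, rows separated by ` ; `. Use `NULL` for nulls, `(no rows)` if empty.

For each matches row a, compute AVG(goals_against) over rows sharing a.team_id.
Keep row a if a.goals_against > that per-group AVG.
  team_id=2: AVG(goals_against) = 4.5
  team_id=3: AVG(goals_against) = 3.666667
  team_id=4: AVG(goals_against) = 4.0
  team_id=5: AVG(goals_against) = 1.25

2 | 5 ; 4 | 6 ; 6 | 6 ; 9 | 4 ; 11 | 5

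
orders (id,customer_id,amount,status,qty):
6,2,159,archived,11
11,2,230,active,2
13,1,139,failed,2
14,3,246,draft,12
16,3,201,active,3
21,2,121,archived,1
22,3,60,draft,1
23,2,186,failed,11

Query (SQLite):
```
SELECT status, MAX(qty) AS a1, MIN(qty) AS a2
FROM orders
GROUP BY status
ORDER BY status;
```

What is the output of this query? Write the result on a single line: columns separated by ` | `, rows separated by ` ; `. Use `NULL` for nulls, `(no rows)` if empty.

active | 3 | 2 ; archived | 11 | 1 ; draft | 12 | 1 ; failed | 11 | 2

Group orders by status.
Per group compute: MAX(qty), MIN(qty).
  active: ids {11, 16} → MAX(qty)=3, MIN(qty)=2
  archived: ids {6, 21} → MAX(qty)=11, MIN(qty)=1
  draft: ids {14, 22} → MAX(qty)=12, MIN(qty)=1
  failed: ids {13, 23} → MAX(qty)=11, MIN(qty)=2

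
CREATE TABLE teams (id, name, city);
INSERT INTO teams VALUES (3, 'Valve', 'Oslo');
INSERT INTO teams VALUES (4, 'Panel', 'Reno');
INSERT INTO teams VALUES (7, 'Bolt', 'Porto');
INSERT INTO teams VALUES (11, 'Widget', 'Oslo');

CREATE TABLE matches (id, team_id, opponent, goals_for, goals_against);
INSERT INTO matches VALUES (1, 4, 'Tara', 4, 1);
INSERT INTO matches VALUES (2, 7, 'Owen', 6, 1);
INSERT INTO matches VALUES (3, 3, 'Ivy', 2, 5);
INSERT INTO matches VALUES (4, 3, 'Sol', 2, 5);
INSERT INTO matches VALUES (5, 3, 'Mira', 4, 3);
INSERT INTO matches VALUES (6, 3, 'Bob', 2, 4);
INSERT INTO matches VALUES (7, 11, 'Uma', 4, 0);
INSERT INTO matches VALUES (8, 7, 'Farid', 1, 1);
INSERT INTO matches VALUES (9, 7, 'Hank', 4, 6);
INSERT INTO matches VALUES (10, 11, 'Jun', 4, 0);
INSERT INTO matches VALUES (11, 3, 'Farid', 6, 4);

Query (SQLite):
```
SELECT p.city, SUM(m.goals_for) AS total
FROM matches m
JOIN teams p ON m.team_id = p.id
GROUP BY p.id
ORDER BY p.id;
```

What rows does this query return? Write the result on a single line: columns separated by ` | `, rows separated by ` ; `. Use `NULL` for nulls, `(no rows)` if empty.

Join each matches row to its teams via team_id.
Group joined rows by teams.id; compute SUM(m.goals_for) per group.
  3: ids {3, 4, 5, 6, 11} → SUM(m.goals_for)=16
  4: ids {1} → SUM(m.goals_for)=4
  7: ids {2, 8, 9} → SUM(m.goals_for)=11
  11: ids {7, 10} → SUM(m.goals_for)=8

Oslo | 16 ; Reno | 4 ; Porto | 11 ; Oslo | 8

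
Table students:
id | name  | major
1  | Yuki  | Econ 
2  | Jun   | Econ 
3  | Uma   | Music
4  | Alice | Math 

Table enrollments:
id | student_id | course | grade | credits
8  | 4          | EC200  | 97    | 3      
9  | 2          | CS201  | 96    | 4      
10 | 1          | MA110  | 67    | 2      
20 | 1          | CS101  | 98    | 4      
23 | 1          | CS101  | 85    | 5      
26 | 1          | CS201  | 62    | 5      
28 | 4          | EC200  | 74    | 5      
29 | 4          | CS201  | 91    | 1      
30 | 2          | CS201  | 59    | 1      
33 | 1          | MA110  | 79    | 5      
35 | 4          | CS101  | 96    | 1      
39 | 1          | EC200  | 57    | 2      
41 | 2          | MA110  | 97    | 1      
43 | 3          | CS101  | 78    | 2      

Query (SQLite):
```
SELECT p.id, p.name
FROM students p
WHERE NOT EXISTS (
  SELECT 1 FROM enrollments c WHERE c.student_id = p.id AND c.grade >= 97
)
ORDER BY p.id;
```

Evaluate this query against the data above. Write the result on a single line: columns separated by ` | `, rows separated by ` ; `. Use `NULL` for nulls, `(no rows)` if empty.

3 | Uma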